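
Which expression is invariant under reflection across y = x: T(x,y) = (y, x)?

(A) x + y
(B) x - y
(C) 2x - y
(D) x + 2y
A

The map is reflection across y = x: T(x,y) = (y, x).
Substitute the transformed coordinates into each option and compare with the original:
(A) x + y  ->  (y) + (x) = x + y   [equals x + y: invariant]
(B) x - y  ->  (y) - (x) = -x + y   [differs from x - y: not invariant]
(C) 2x - y  ->  2(y) - (x) = -x + 2y   [differs from 2x - y: not invariant]
(D) x + 2y  ->  (y) + 2(x) = 2x + y   [differs from x + 2y: not invariant]

Only option (A), x + y, is unchanged by the transformation.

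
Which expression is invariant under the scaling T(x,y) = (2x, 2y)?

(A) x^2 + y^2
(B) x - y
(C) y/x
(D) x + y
C

Under the uniform scaling T(x,y) = (2x, 2y):
Substitute the transformed coordinates into each option and compare with the original:
(A) x^2 + y^2  ->  (2x)^2 + (2y)^2 = 4x^2 + 4y^2   [differs from x^2 + y^2: not invariant]
(B) x - y  ->  (2x) - (2y) = 2x - 2y   [differs from x - y: not invariant]
(C) y/x  ->  (2y)/(2x) = y/x   [equals y/x: invariant]
(D) x + y  ->  (2x) + (2y) = 2x + 2y   [differs from x + y: not invariant]

Only option (C), y/x, is unchanged by the transformation.
The common factor 2 cancels in a ratio of coordinates, while sums, products and sums of squares pick up factors of 2 or 4.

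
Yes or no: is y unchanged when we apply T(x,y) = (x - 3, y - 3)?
No

Substitute T(x,y) = (x - 3, y - 3) into the expression and compare with the original.

Original: y
After applying T: (y - 3) = y - 3

This differs from the original y (difference: -3), so the expression is NOT invariant.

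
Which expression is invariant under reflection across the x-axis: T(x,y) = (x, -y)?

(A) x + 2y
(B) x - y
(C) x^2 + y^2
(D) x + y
C

The map is reflection across the x-axis: T(x,y) = (x, -y).
Substitute the transformed coordinates into each option and compare with the original:
(A) x + 2y  ->  (x) + 2(-y) = x - 2y   [differs from x + 2y: not invariant]
(B) x - y  ->  (x) - (-y) = x + y   [differs from x - y: not invariant]
(C) x^2 + y^2  ->  (x)^2 + (-y)^2 = x^2 + y^2   [equals x^2 + y^2: invariant]
(D) x + y  ->  (x) + (-y) = x - y   [differs from x + y: not invariant]

Only option (C), x^2 + y^2, is unchanged by the transformation.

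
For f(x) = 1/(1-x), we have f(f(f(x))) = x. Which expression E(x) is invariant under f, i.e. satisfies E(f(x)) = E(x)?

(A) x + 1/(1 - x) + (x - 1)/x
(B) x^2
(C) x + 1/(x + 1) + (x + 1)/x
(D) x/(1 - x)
A

Replace x by f(x) = 1/(1 - x) in each option and simplify. As a quick numerical cross-check, also compare E(5) with E(f(5)) = E(-1/4).

(A) x + 1/(1 - x) + (x - 1)/x  ->  (1/(1 - x)) + 1/(1 - (1/(1 - x))) + ((1/(1 - x)) - 1)/(1/(1 - x)), which simplifies back to x + 1/(1 - x) + (x - 1)/x; check: E(5) = 111/20, E(-1/4) = 111/20.   [invariant]
(B) x^2  ->  (1/(1 - x))^2 = (x - 1)^(-2); check: E(5) = 25 but E(-1/4) = 1/16.   [not invariant]
(C) x + 1/(x + 1) + (x + 1)/x  ->  (1/(1 - x)) + 1/((1/(1 - x)) + 1) + ((1/(1 - x)) + 1)/(1/(1 - x)) = (-x^3 + 6x^2 - 11x + 7)/(x^2 - 3x + 2); check: E(5) = 191/30 but E(-1/4) = -23/12.   [not invariant]
(D) x/(1 - x)  ->  (1/(1 - x))/(1 - (1/(1 - x))) = -1/x; check: E(5) = -5/4 but E(-1/4) = -1/5.   [not invariant]

Only (A) is unchanged. Indeed f(f(x)) = 1/(1 - 1/(1-x)) = (1-x)/(-x) = (x-1)/x, so E(x) = x + f(x) + f(f(x)) is the sum over the whole 3-cycle; applying f just permutes the three terms cyclically (x -> f(x) -> f(f(x)) -> x), leaving the sum unchanged.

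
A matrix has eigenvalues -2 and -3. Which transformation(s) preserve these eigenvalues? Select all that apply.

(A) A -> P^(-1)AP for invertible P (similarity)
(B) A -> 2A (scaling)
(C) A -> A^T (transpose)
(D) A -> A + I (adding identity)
A and C

Eigenvalues are preserved by:
1. Similarity transformations: A -> P^(-1)AP (same characteristic polynomial)
2. Transpose: A^T has the same eigenvalues as A

Eigenvalues are NOT preserved by:
- Adding identity: eigenvalues become -2+1, -3+1
- Scaling: eigenvalues become -4, -6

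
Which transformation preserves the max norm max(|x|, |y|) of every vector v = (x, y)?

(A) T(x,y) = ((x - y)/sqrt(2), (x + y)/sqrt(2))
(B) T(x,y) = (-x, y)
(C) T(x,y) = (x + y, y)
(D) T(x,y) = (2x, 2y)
B

A transformation preserves a norm if ||T(v)|| = ||v|| for every v; a single vector where the norm changes rules an option out.

(A) T(x,y) = ((x - y)/sqrt(2), (x + y)/sqrt(2)): v = (1, 0) has norm max(|1|, |0|) = 1, but T(v) = (sqrt(2)/2, sqrt(2)/2) has norm sqrt(2)/2 -- not preserved.
(B) T(x,y) = (-x, y): preserves the norm -- it only permutes the coordinates and/or flips signs, which leaves max(|x|, |y|) unchanged.
(C) T(x,y) = (x + y, y): v = (1, 1) has norm max(|1|, |1|) = 1, but T(v) = (2, 1) has norm 2 -- not preserved.
(D) T(x,y) = (2x, 2y): v = (1, 0) has norm max(|1|, |0|) = 1, but T(v) = (2, 0) has norm 2 -- not preserved.

Therefore the answer is (B).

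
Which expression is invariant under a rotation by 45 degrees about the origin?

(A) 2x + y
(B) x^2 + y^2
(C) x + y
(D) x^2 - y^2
B

A rotation by 45 degrees sends (x, y) to (sqrt(2)x/2 - sqrt(2)y/2, sqrt(2)x/2 + sqrt(2)y/2).
Substitute the transformed coordinates into each option and compare with the original:
(A) 2x + y  ->  2(sqrt(2)x/2 - sqrt(2)y/2) + (sqrt(2)x/2 + sqrt(2)y/2) = 3sqrt(2)x/2 - sqrt(2)y/2   [differs from 2x + y: not invariant]
(B) x^2 + y^2  ->  (sqrt(2)x/2 - sqrt(2)y/2)^2 + (sqrt(2)x/2 + sqrt(2)y/2)^2 = x^2 + y^2   [equals x^2 + y^2: invariant]
(C) x + y  ->  (sqrt(2)x/2 - sqrt(2)y/2) + (sqrt(2)x/2 + sqrt(2)y/2) = sqrt(2)x   [differs from x + y: not invariant]
(D) x^2 - y^2  ->  (sqrt(2)x/2 - sqrt(2)y/2)^2 - (sqrt(2)x/2 + sqrt(2)y/2)^2 = -2xy   [differs from x^2 - y^2: not invariant]

Only option (B), x^2 + y^2, is unchanged by the transformation.
Geometrically, x^2 + y^2 is the squared distance from the origin, which every rotation about the origin preserves.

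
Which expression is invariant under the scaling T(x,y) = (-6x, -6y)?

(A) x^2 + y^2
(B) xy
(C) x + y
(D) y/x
D

Under the uniform scaling T(x,y) = (-6x, -6y):
Substitute the transformed coordinates into each option and compare with the original:
(A) x^2 + y^2  ->  (-6x)^2 + (-6y)^2 = 36x^2 + 36y^2   [differs from x^2 + y^2: not invariant]
(B) xy  ->  (-6x)(-6y) = 36xy   [differs from xy: not invariant]
(C) x + y  ->  (-6x) + (-6y) = -6x - 6y   [differs from x + y: not invariant]
(D) y/x  ->  (-6y)/(-6x) = y/x   [equals y/x: invariant]

Only option (D), y/x, is unchanged by the transformation.
The common factor -6 cancels in a ratio of coordinates, while sums, products and sums of squares pick up factors of -6 or 36.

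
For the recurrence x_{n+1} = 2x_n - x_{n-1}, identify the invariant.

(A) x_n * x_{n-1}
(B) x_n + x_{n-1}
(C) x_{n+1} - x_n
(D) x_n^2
C

For the recurrence x_{n+1} = 2x_n - x_{n-1}:

If x_{n+1} = 2x_n - x_{n-1}, then:
x_{n+1} - x_n = x_n - x_{n-1}
The first difference is constant throughout the sequence.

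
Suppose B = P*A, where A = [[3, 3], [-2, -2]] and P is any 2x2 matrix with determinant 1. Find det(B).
0

By the multiplicative property of determinants, det(B) = det(P*A) = det(P) * det(A) = det(A),
so the determinant is invariant under multiplication by any determinant-1 matrix; we just need det(A).

det(A) = (3)(-2) - (3)(-2) = -6 - (-6) = 0

Therefore det(B) = 1 * 0 = 0.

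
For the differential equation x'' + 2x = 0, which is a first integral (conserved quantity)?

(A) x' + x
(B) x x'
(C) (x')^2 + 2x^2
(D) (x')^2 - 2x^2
C

A first integral I satisfies dI/dt = 0 along every solution. Differentiate each option and use the equation of motion:
(A) d/dt[x' + x] = x'' + x' = -2x + x', not identically 0
(B) d/dt[x x'] = (x')^2 + x x'' = (x')^2 - 2x^2, not identically 0
(C) d/dt[(x')^2 + 2x^2] = 2x'x'' + 4x x' = 2x'(-2x) + 4x x' = 0
(D) d/dt[(x')^2 - 2x^2] = 2x'x'' - 4x x' = -8x x', not identically 0

Only (C) has zero time-derivative. So the energy-like quantity (x')^2 + 2x^2 is the first integral.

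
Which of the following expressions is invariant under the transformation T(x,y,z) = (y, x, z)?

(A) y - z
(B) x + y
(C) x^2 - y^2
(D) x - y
B

Apply T(x,y,z) = (y, x, z) to each option, i.e. replace (x, y, z) by the transformed coordinates.
Substitute the transformed coordinates into each option and compare with the original:
(A) y - z  ->  (x) - (z) = x - z   [differs from y - z: not invariant]
(B) x + y  ->  (y) + (x) = x + y   [equals x + y: invariant]
(C) x^2 - y^2  ->  (y)^2 - (x)^2 = -x^2 + y^2   [differs from x^2 - y^2: not invariant]
(D) x - y  ->  (y) - (x) = -x + y   [differs from x - y: not invariant]

Only option (B), x + y, is unchanged by the transformation.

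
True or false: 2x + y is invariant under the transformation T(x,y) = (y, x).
False

Substitute T(x,y) = (y, x) into the expression and compare with the original.

Original: 2x + y
After applying T: 2(y) + (x) = x + 2y

This differs from the original 2x + y (difference: -x + y), so the expression is NOT invariant.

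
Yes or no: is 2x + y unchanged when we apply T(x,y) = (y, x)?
No

Substitute T(x,y) = (y, x) into the expression and compare with the original.

Original: 2x + y
After applying T: 2(y) + (x) = x + 2y

This differs from the original 2x + y (difference: -x + y), so the expression is NOT invariant.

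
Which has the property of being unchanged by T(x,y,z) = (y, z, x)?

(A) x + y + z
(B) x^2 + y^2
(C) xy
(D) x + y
A

Apply T(x,y,z) = (y, z, x) to each option, i.e. replace (x, y, z) by the transformed coordinates.
Substitute the transformed coordinates into each option and compare with the original:
(A) x + y + z  ->  (y) + (z) + (x) = x + y + z   [equals x + y + z: invariant]
(B) x^2 + y^2  ->  (y)^2 + (z)^2 = y^2 + z^2   [differs from x^2 + y^2: not invariant]
(C) xy  ->  (y)(z) = yz   [differs from xy: not invariant]
(D) x + y  ->  (y) + (z) = y + z   [differs from x + y: not invariant]

Only option (A), x + y + z, is unchanged by the transformation.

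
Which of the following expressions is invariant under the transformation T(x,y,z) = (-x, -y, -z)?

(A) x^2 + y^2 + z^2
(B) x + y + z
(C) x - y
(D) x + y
A

Apply T(x,y,z) = (-x, -y, -z) to each option, i.e. replace (x, y, z) by the transformed coordinates.
Substitute the transformed coordinates into each option and compare with the original:
(A) x^2 + y^2 + z^2  ->  (-x)^2 + (-y)^2 + (-z)^2 = x^2 + y^2 + z^2   [equals x^2 + y^2 + z^2: invariant]
(B) x + y + z  ->  (-x) + (-y) + (-z) = -x - y - z   [differs from x + y + z: not invariant]
(C) x - y  ->  (-x) - (-y) = -x + y   [differs from x - y: not invariant]
(D) x + y  ->  (-x) + (-y) = -x - y   [differs from x + y: not invariant]

Only option (A), x^2 + y^2 + z^2, is unchanged by the transformation.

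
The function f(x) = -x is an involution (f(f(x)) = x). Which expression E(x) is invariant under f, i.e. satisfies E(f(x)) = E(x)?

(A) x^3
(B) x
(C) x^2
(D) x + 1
C

Replace x by f(x) = -x in each option and simplify. As a quick numerical cross-check, also compare E(4) with E(f(4)) = E(-4).

(A) x^3  ->  (-x)^3 = -x^3; check: E(4) = 64 but E(-4) = -64.   [not invariant]
(B) x  ->  (-x) = -x; check: E(4) = 4 but E(-4) = -4.   [not invariant]
(C) x^2  ->  (-x)^2, which simplifies back to x^2; check: E(4) = 16, E(-4) = 16.   [invariant]
(D) x + 1  ->  (-x) + 1 = 1 - x; check: E(4) = 5 but E(-4) = -3.   [not invariant]

Only (C) is unchanged. E is symmetric under swapping x with f(x) = -x, which is exactly what an involution does.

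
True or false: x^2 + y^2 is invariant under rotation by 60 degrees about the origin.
True

Applying rotation by 60 degrees: x' = x*cos(60 degrees) - y*sin(60 degrees) = x/2 - sqrt(3)y/2, y' = x*sin(60 degrees) + y*cos(60 degrees) = sqrt(3)x/2 + y/2

Substituting into x^2 + y^2:
(x/2 - sqrt(3)y/2)^2 + (sqrt(3)x/2 + y/2)^2
= x^2 + y^2

This equals the original expression x^2 + y^2, so it IS invariant.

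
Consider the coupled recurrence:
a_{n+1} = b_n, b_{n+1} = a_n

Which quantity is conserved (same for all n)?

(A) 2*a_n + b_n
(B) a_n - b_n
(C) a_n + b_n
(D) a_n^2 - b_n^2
C

Replace a_n by a_{n+1} = b_n and b_n by b_{n+1} = a_n in each option and simplify:
(A) 2*a_n + b_n  ->  2*(b_n) + (a_n) = a_n + 2*b_n   [not conserved]
(B) a_n - b_n  ->  (b_n) - (a_n) = -a_n + b_n   [not conserved]
(C) a_n + b_n  ->  (b_n) + (a_n) = a_n + b_n   [conserved]
(D) a_n^2 - b_n^2  ->  (b_n)^2 - (a_n)^2 = -a_n^2 + b_n^2   [not conserved]

Only (C) a_n + b_n returns to itself after one step, so it is the conserved quantity.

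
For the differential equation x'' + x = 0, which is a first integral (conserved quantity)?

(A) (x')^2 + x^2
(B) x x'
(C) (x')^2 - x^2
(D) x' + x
A

A first integral I satisfies dI/dt = 0 along every solution. Differentiate each option and use the equation of motion:
(A) d/dt[(x')^2 + x^2] = 2x'x'' + 2x x' = 2x'(-x) + 2x x' = 0
(B) d/dt[x x'] = (x')^2 + x x'' = (x')^2 - x^2, not identically 0
(C) d/dt[(x')^2 - x^2] = 2x'x'' - 2x x' = -4x x', not identically 0
(D) d/dt[x' + x] = x'' + x' = -x + x', not identically 0

Only (A) has zero time-derivative. So the energy-like quantity (x')^2 + x^2 is the first integral.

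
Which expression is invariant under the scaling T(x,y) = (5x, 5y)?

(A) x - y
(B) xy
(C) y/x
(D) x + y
C

Under the uniform scaling T(x,y) = (5x, 5y):
Substitute the transformed coordinates into each option and compare with the original:
(A) x - y  ->  (5x) - (5y) = 5x - 5y   [differs from x - y: not invariant]
(B) xy  ->  (5x)(5y) = 25xy   [differs from xy: not invariant]
(C) y/x  ->  (5y)/(5x) = y/x   [equals y/x: invariant]
(D) x + y  ->  (5x) + (5y) = 5x + 5y   [differs from x + y: not invariant]

Only option (C), y/x, is unchanged by the transformation.
The common factor 5 cancels in a ratio of coordinates, while sums, products and sums of squares pick up factors of 5 or 25.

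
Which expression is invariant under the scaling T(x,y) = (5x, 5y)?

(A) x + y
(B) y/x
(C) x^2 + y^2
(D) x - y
B

Under the uniform scaling T(x,y) = (5x, 5y):
Substitute the transformed coordinates into each option and compare with the original:
(A) x + y  ->  (5x) + (5y) = 5x + 5y   [differs from x + y: not invariant]
(B) y/x  ->  (5y)/(5x) = y/x   [equals y/x: invariant]
(C) x^2 + y^2  ->  (5x)^2 + (5y)^2 = 25x^2 + 25y^2   [differs from x^2 + y^2: not invariant]
(D) x - y  ->  (5x) - (5y) = 5x - 5y   [differs from x - y: not invariant]

Only option (B), y/x, is unchanged by the transformation.
The common factor 5 cancels in a ratio of coordinates, while sums, products and sums of squares pick up factors of 5 or 25.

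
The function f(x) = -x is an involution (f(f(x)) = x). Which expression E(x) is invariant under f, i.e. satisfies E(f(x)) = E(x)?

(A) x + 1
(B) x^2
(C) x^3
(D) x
B

Replace x by f(x) = -x in each option and simplify. As a quick numerical cross-check, also compare E(3) with E(f(3)) = E(-3).

(A) x + 1  ->  (-x) + 1 = 1 - x; check: E(3) = 4 but E(-3) = -2.   [not invariant]
(B) x^2  ->  (-x)^2, which simplifies back to x^2; check: E(3) = 9, E(-3) = 9.   [invariant]
(C) x^3  ->  (-x)^3 = -x^3; check: E(3) = 27 but E(-3) = -27.   [not invariant]
(D) x  ->  (-x) = -x; check: E(3) = 3 but E(-3) = -3.   [not invariant]

Only (B) is unchanged. E is symmetric under swapping x with f(x) = -x, which is exactly what an involution does.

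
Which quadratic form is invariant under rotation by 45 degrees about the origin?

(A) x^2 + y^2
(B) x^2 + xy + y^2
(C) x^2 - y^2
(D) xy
A

Rotation by 45 degrees sends (x, y) to (sqrt(2)x/2 - sqrt(2)y/2, sqrt(2)x/2 + sqrt(2)y/2).
Substitute the transformed coordinates into each option and compare with the original:
(A) x^2 + y^2  ->  (sqrt(2)x/2 - sqrt(2)y/2)^2 + (sqrt(2)x/2 + sqrt(2)y/2)^2 = x^2 + y^2   [equals x^2 + y^2: invariant]
(B) x^2 + xy + y^2  ->  (sqrt(2)x/2 - sqrt(2)y/2)^2 + (sqrt(2)x/2 - sqrt(2)y/2)(sqrt(2)x/2 + sqrt(2)y/2) + (sqrt(2)x/2 + sqrt(2)y/2)^2 = 3x^2/2 + y^2/2   [differs from x^2 + xy + y^2: not invariant]
(C) x^2 - y^2  ->  (sqrt(2)x/2 - sqrt(2)y/2)^2 - (sqrt(2)x/2 + sqrt(2)y/2)^2 = -2xy   [differs from x^2 - y^2: not invariant]
(D) xy  ->  (sqrt(2)x/2 - sqrt(2)y/2)(sqrt(2)x/2 + sqrt(2)y/2) = x^2/2 - y^2/2   [differs from xy: not invariant]

Only option (A), x^2 + y^2, is unchanged by the transformation.
x^2 + y^2 is the squared distance from the origin, which rotations preserve.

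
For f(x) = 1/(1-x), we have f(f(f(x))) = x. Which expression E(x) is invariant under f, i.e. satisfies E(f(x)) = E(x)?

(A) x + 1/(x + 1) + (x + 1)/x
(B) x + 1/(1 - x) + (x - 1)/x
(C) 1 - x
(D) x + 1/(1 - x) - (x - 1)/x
B

Replace x by f(x) = 1/(1 - x) in each option and simplify. As a quick numerical cross-check, also compare E(4) with E(f(4)) = E(-1/3).

(A) x + 1/(x + 1) + (x + 1)/x  ->  (1/(1 - x)) + 1/((1/(1 - x)) + 1) + ((1/(1 - x)) + 1)/(1/(1 - x)) = (-x^3 + 6x^2 - 11x + 7)/(x^2 - 3x + 2); check: E(4) = 109/20 but E(-1/3) = -5/6.   [not invariant]
(B) x + 1/(1 - x) + (x - 1)/x  ->  (1/(1 - x)) + 1/(1 - (1/(1 - x))) + ((1/(1 - x)) - 1)/(1/(1 - x)), which simplifies back to x + 1/(1 - x) + (x - 1)/x; check: E(4) = 53/12, E(-1/3) = 53/12.   [invariant]
(C) 1 - x  ->  1 - (1/(1 - x)) = x/(x - 1); check: E(4) = -3 but E(-1/3) = 4/3.   [not invariant]
(D) x + 1/(1 - x) - (x - 1)/x  ->  (1/(1 - x)) + 1/(1 - (1/(1 - x))) - ((1/(1 - x)) - 1)/(1/(1 - x)) = (x^2(1 - x) - x + (x - 1)^2)/(x(x - 1)); check: E(4) = 35/12 but E(-1/3) = -43/12.   [not invariant]

Only (B) is unchanged. Indeed f(f(x)) = 1/(1 - 1/(1-x)) = (1-x)/(-x) = (x-1)/x, so E(x) = x + f(x) + f(f(x)) is the sum over the whole 3-cycle; applying f just permutes the three terms cyclically (x -> f(x) -> f(f(x)) -> x), leaving the sum unchanged.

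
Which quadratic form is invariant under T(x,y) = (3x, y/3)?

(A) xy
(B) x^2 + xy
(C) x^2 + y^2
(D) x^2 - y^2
A

T multiplies x by 3 and divides y by 3.
Substitute the transformed coordinates into each option and compare with the original:
(A) xy  ->  (3x)(y/3) = xy   [equals xy: invariant]
(B) x^2 + xy  ->  (3x)^2 + (3x)(y/3) = 9x^2 + xy   [differs from x^2 + xy: not invariant]
(C) x^2 + y^2  ->  (3x)^2 + (y/3)^2 = 9x^2 + y^2/9   [differs from x^2 + y^2: not invariant]
(D) x^2 - y^2  ->  (3x)^2 - (y/3)^2 = 9x^2 - y^2/9   [differs from x^2 - y^2: not invariant]

Only option (A), xy, is unchanged by the transformation.
The factors 3 and 1/3 cancel only in the pure product xy.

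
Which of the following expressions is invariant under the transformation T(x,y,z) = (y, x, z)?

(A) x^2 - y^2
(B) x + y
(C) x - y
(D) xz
B

Apply T(x,y,z) = (y, x, z) to each option, i.e. replace (x, y, z) by the transformed coordinates.
Substitute the transformed coordinates into each option and compare with the original:
(A) x^2 - y^2  ->  (y)^2 - (x)^2 = -x^2 + y^2   [differs from x^2 - y^2: not invariant]
(B) x + y  ->  (y) + (x) = x + y   [equals x + y: invariant]
(C) x - y  ->  (y) - (x) = -x + y   [differs from x - y: not invariant]
(D) xz  ->  (y)(z) = yz   [differs from xz: not invariant]

Only option (B), x + y, is unchanged by the transformation.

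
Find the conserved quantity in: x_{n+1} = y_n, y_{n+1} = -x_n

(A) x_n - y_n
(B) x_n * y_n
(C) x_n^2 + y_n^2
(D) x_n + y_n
C

For the recurrence x_{n+1} = y_n, y_{n+1} = -x_n:

x_{n+1}^2 + y_{n+1}^2 = y_n^2 + (-x_n)^2 = x_n^2 + y_n^2
The sum of squares is conserved (like energy in a harmonic oscillator).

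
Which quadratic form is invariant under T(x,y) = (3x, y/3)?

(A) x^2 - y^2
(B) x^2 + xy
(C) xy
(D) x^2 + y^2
C

T multiplies x by 3 and divides y by 3.
Substitute the transformed coordinates into each option and compare with the original:
(A) x^2 - y^2  ->  (3x)^2 - (y/3)^2 = 9x^2 - y^2/9   [differs from x^2 - y^2: not invariant]
(B) x^2 + xy  ->  (3x)^2 + (3x)(y/3) = 9x^2 + xy   [differs from x^2 + xy: not invariant]
(C) xy  ->  (3x)(y/3) = xy   [equals xy: invariant]
(D) x^2 + y^2  ->  (3x)^2 + (y/3)^2 = 9x^2 + y^2/9   [differs from x^2 + y^2: not invariant]

Only option (C), xy, is unchanged by the transformation.
The factors 3 and 1/3 cancel only in the pure product xy.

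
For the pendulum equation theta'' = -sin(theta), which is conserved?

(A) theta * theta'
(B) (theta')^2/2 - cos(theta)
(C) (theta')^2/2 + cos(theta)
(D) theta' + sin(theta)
B

A first integral I satisfies dI/dt = 0 along every solution. Differentiate each option and use the equation of motion:
(A) d/dt[theta * theta'] = (theta')^2 + theta theta'' = (theta')^2 - theta sin(theta), not identically 0
(B) d/dt[(theta')^2/2 - cos(theta)] = theta' theta'' + sin(theta) theta' = theta'(-sin(theta)) + theta' sin(theta) = 0
(C) d/dt[(theta')^2/2 + cos(theta)] = theta' theta'' - sin(theta) theta' = -2 theta' sin(theta), not identically 0
(D) d/dt[theta' + sin(theta)] = theta'' + cos(theta) theta' = -sin(theta) + theta' cos(theta), not identically 0

Only (B) has zero time-derivative. This is the total energy: kinetic (theta')^2/2 plus potential -cos(theta).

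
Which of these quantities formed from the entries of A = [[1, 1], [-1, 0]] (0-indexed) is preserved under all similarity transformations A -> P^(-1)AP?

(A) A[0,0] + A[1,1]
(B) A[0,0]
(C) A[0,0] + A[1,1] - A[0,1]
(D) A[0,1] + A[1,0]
A

A[0,0] + A[1,1] is the trace of A. By the cyclic property of the trace, tr(P^(-1)AP) = tr(APP^(-1)) = tr(A), so it is the same for every matrix similar to A.

The other combinations are not similarity invariants. For example, take P = [[1, 2], [0, 1]] (det P = 1), so P^(-1) = [[1, -2], [0, 1]] and
B = P^(-1)AP = [[3, 7], [-1, -2]].
Evaluating each option on A and on B:
(A) A[0,0] + A[1,1]: 1 for A, 1 for B -> unchanged
(B) A[0,0]: 1 for A, 3 for B -> changes
(C) A[0,0] + A[1,1] - A[0,1]: 0 for A, -6 for B -> changes
(D) A[0,1] + A[1,0]: 0 for A, 6 for B -> changes

Only (A) A[0,0] + A[1,1] = 1 survives (and it does so for every P, not just this one), so it is the invariant.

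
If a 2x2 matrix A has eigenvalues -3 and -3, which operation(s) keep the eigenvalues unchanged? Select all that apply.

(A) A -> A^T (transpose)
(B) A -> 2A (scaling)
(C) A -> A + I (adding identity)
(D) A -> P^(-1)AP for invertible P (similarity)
A and D

Eigenvalues are preserved by:
1. Similarity transformations: A -> P^(-1)AP (same characteristic polynomial)
2. Transpose: A^T has the same eigenvalues as A

Eigenvalues are NOT preserved by:
- Adding identity: eigenvalues become -3+1, -3+1
- Scaling: eigenvalues become -6, -6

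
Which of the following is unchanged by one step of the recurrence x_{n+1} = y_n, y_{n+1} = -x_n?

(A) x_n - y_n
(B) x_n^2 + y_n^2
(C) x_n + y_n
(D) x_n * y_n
B

For the recurrence x_{n+1} = y_n, y_{n+1} = -x_n:

x_{n+1}^2 + y_{n+1}^2 = y_n^2 + (-x_n)^2 = x_n^2 + y_n^2
The sum of squares is conserved (like energy in a harmonic oscillator).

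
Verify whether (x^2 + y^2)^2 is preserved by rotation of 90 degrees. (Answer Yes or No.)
Yes

Applying rotation by 90 degrees: x' = x*cos(90 degrees) - y*sin(90 degrees) = -y, y' = x*sin(90 degrees) + y*cos(90 degrees) = x

Substituting into (x^2 + y^2)^2:
((-y)^2 + (x)^2)^2
= x^4 + 2x^2y^2 + y^4 = (x^2 + y^2)^2

This equals the original expression (x^2 + y^2)^2, so it IS invariant.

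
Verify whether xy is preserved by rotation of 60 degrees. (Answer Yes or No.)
No

Applying rotation by 60 degrees: x' = x*cos(60 degrees) - y*sin(60 degrees) = x/2 - sqrt(3)y/2, y' = x*sin(60 degrees) + y*cos(60 degrees) = sqrt(3)x/2 + y/2

Substituting into xy:
(x/2 - sqrt(3)y/2)(sqrt(3)x/2 + y/2)
= sqrt(3)x^2/4 - xy/2 - sqrt(3)y^2/4

This differs from the original expression xy, so it is NOT invariant.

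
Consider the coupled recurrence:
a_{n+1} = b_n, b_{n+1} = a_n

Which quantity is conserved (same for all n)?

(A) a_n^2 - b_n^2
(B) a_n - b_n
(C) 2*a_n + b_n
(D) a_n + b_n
D

Replace a_n by a_{n+1} = b_n and b_n by b_{n+1} = a_n in each option and simplify:
(A) a_n^2 - b_n^2  ->  (b_n)^2 - (a_n)^2 = -a_n^2 + b_n^2   [not conserved]
(B) a_n - b_n  ->  (b_n) - (a_n) = -a_n + b_n   [not conserved]
(C) 2*a_n + b_n  ->  2*(b_n) + (a_n) = a_n + 2*b_n   [not conserved]
(D) a_n + b_n  ->  (b_n) + (a_n) = a_n + b_n   [conserved]

Only (D) a_n + b_n returns to itself after one step, so it is the conserved quantity.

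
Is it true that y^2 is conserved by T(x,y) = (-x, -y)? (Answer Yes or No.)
Yes

Substitute T(x,y) = (-x, -y) into the expression and compare with the original.

Original: y^2
After applying T: (-y)^2 = y^2

This is identical to the original y^2, so the expression is invariant.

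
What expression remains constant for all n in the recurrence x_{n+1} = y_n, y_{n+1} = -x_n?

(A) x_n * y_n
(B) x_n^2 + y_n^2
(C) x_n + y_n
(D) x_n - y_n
B

For the recurrence x_{n+1} = y_n, y_{n+1} = -x_n:

x_{n+1}^2 + y_{n+1}^2 = y_n^2 + (-x_n)^2 = x_n^2 + y_n^2
The sum of squares is conserved (like energy in a harmonic oscillator).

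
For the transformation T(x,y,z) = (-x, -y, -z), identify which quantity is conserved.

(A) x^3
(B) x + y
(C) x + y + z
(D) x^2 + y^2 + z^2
D

Apply T(x,y,z) = (-x, -y, -z) to each option, i.e. replace (x, y, z) by the transformed coordinates.
Substitute the transformed coordinates into each option and compare with the original:
(A) x^3  ->  (-x)^3 = -x^3   [differs from x^3: not invariant]
(B) x + y  ->  (-x) + (-y) = -x - y   [differs from x + y: not invariant]
(C) x + y + z  ->  (-x) + (-y) + (-z) = -x - y - z   [differs from x + y + z: not invariant]
(D) x^2 + y^2 + z^2  ->  (-x)^2 + (-y)^2 + (-z)^2 = x^2 + y^2 + z^2   [equals x^2 + y^2 + z^2: invariant]

Only option (D), x^2 + y^2 + z^2, is unchanged by the transformation.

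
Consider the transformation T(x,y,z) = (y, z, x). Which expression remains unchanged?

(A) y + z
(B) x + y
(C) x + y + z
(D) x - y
C

Apply T(x,y,z) = (y, z, x) to each option, i.e. replace (x, y, z) by the transformed coordinates.
Substitute the transformed coordinates into each option and compare with the original:
(A) y + z  ->  (z) + (x) = x + z   [differs from y + z: not invariant]
(B) x + y  ->  (y) + (z) = y + z   [differs from x + y: not invariant]
(C) x + y + z  ->  (y) + (z) + (x) = x + y + z   [equals x + y + z: invariant]
(D) x - y  ->  (y) - (z) = y - z   [differs from x - y: not invariant]

Only option (C), x + y + z, is unchanged by the transformation.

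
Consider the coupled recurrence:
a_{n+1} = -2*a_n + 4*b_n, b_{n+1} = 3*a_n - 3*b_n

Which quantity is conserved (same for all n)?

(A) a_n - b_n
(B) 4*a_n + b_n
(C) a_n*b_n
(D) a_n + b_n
D

Replace a_n by a_{n+1} = -2*a_n + 4*b_n and b_n by b_{n+1} = 3*a_n - 3*b_n in each option and simplify:
(A) a_n - b_n  ->  (-2*a_n + 4*b_n) - (3*a_n - 3*b_n) = -5*a_n + 7*b_n   [not conserved]
(B) 4*a_n + b_n  ->  4*(-2*a_n + 4*b_n) + (3*a_n - 3*b_n) = -5*a_n + 13*b_n   [not conserved]
(C) a_n*b_n  ->  (-2*a_n + 4*b_n)*(3*a_n - 3*b_n) = -6*a_n^2 + 18*a_n*b_n - 12*b_n^2   [not conserved]
(D) a_n + b_n  ->  (-2*a_n + 4*b_n) + (3*a_n - 3*b_n) = a_n + b_n   [conserved]

Only (D) a_n + b_n returns to itself after one step, so it is the conserved quantity.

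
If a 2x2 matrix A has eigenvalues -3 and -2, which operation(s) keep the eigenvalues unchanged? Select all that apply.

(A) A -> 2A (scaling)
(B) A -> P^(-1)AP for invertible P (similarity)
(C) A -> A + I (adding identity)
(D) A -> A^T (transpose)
B and D

Eigenvalues are preserved by:
1. Similarity transformations: A -> P^(-1)AP (same characteristic polynomial)
2. Transpose: A^T has the same eigenvalues as A

Eigenvalues are NOT preserved by:
- Adding identity: eigenvalues become -3+1, -2+1
- Scaling: eigenvalues become -6, -4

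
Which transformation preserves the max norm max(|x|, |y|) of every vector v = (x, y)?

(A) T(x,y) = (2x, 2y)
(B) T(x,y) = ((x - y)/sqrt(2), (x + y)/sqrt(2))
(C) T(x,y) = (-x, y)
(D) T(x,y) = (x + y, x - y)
C

A transformation preserves a norm if ||T(v)|| = ||v|| for every v; a single vector where the norm changes rules an option out.

(A) T(x,y) = (2x, 2y): v = (1, 0) has norm max(|1|, |0|) = 1, but T(v) = (2, 0) has norm 2 -- not preserved.
(B) T(x,y) = ((x - y)/sqrt(2), (x + y)/sqrt(2)): v = (1, 0) has norm max(|1|, |0|) = 1, but T(v) = (sqrt(2)/2, sqrt(2)/2) has norm sqrt(2)/2 -- not preserved.
(C) T(x,y) = (-x, y): preserves the norm -- it only permutes the coordinates and/or flips signs, which leaves max(|x|, |y|) unchanged.
(D) T(x,y) = (x + y, x - y): v = (1, 1) has norm max(|1|, |1|) = 1, but T(v) = (2, 0) has norm 2 -- not preserved.

Therefore the answer is (C).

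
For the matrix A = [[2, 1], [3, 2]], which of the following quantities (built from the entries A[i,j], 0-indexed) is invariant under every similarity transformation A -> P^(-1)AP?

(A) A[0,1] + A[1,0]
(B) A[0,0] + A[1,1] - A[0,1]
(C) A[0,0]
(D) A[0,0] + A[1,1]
D

A[0,0] + A[1,1] is the trace of A. By the cyclic property of the trace, tr(P^(-1)AP) = tr(APP^(-1)) = tr(A), so it is the same for every matrix similar to A.

The other combinations are not similarity invariants. For example, take P = [[1, -1], [0, 1]] (det P = 1), so P^(-1) = [[1, 1], [0, 1]] and
B = P^(-1)AP = [[5, -2], [3, -1]].
Evaluating each option on A and on B:
(A) A[0,1] + A[1,0]: 4 for A, 1 for B -> changes
(B) A[0,0] + A[1,1] - A[0,1]: 3 for A, 6 for B -> changes
(C) A[0,0]: 2 for A, 5 for B -> changes
(D) A[0,0] + A[1,1]: 4 for A, 4 for B -> unchanged

Only (D) A[0,0] + A[1,1] = 4 survives (and it does so for every P, not just this one), so it is the invariant.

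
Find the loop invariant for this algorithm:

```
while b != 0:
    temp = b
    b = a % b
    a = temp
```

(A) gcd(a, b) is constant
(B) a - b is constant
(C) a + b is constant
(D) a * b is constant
A

A loop invariant must hold before the first iteration and be re-established by every execution of the body.

(A) gcd(a, b) is constant: One iteration replaces (a, b) by (b, a mod b). Since a mod b = a - q*b for an integer q, any common divisor of a and b divides b and a mod b, and conversely; hence gcd(b, a mod b) = gcd(a, b). For instance (26, 10) -> (10, 6) keeps gcd = 2. At exit b = 0 and a = gcd of the original inputs.

The other options fail:
(B) a - b is constant: e.g. (a, b) = (26, 10) -> (10, 6): the difference goes from 16 to 4.
(C) a + b is constant: e.g. (a, b) = (26, 10) -> (10, 6): the sum goes from 36 to 16.
(D) a * b is constant: e.g. (a, b) = (26, 10) -> (10, 6): the product goes from 260 to 60.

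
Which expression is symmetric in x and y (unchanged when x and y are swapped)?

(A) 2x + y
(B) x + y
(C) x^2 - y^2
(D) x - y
B

A symmetric expression is unchanged when the variables are permuted; here the transformation to test is the swap (x, y) -> (y, x).
Substitute the transformed coordinates into each option and compare with the original:
(A) 2x + y  ->  2(y) + (x) = x + 2y   [differs from 2x + y: not invariant]
(B) x + y  ->  (y) + (x) = x + y   [equals x + y: invariant]
(C) x^2 - y^2  ->  (y)^2 - (x)^2 = -x^2 + y^2   [differs from x^2 - y^2: not invariant]
(D) x - y  ->  (y) - (x) = -x + y   [differs from x - y: not invariant]

Only option (B), x + y, is unchanged by the transformation.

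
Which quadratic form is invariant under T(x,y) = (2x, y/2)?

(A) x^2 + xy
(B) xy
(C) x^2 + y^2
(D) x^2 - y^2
B

T multiplies x by 2 and divides y by 2.
Substitute the transformed coordinates into each option and compare with the original:
(A) x^2 + xy  ->  (2x)^2 + (2x)(y/2) = 4x^2 + xy   [differs from x^2 + xy: not invariant]
(B) xy  ->  (2x)(y/2) = xy   [equals xy: invariant]
(C) x^2 + y^2  ->  (2x)^2 + (y/2)^2 = 4x^2 + y^2/4   [differs from x^2 + y^2: not invariant]
(D) x^2 - y^2  ->  (2x)^2 - (y/2)^2 = 4x^2 - y^2/4   [differs from x^2 - y^2: not invariant]

Only option (B), xy, is unchanged by the transformation.
The factors 2 and 1/2 cancel only in the pure product xy.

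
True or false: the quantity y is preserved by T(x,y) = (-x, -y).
False

Substitute T(x,y) = (-x, -y) into the expression and compare with the original.

Original: y
After applying T: (-y) = -y

This differs from the original y (difference: -2y), so the expression is NOT invariant.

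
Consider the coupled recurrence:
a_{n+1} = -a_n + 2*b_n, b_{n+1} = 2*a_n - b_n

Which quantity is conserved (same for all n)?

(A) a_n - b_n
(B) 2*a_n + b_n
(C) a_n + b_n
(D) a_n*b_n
C

Replace a_n by a_{n+1} = -a_n + 2*b_n and b_n by b_{n+1} = 2*a_n - b_n in each option and simplify:
(A) a_n - b_n  ->  (-a_n + 2*b_n) - (2*a_n - b_n) = -3*a_n + 3*b_n   [not conserved]
(B) 2*a_n + b_n  ->  2*(-a_n + 2*b_n) + (2*a_n - b_n) = 3*b_n   [not conserved]
(C) a_n + b_n  ->  (-a_n + 2*b_n) + (2*a_n - b_n) = a_n + b_n   [conserved]
(D) a_n*b_n  ->  (-a_n + 2*b_n)*(2*a_n - b_n) = -2*a_n^2 + 5*a_n*b_n - 2*b_n^2   [not conserved]

Only (C) a_n + b_n returns to itself after one step, so it is the conserved quantity.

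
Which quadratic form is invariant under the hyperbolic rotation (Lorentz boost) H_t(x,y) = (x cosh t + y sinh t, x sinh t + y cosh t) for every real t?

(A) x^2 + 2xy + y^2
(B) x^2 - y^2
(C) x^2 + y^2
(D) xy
B

Write x' = x cosh t + y sinh t, y' = x sinh t + y cosh t and substitute into each option:
(A) x^2 + 2xy + y^2: (x' + y')^2 with x' + y' = (x + y)(cosh t + sinh t) = (x + y)e^t, so it becomes (x + y)^2 e^(2t)   [not invariant for t != 0]
(B) x^2 - y^2: (x cosh t + y sinh t)^2 - (x sinh t + y cosh t)^2 = x^2(cosh^2 t - sinh^2 t) + 2xy(cosh t sinh t - sinh t cosh t) + y^2(sinh^2 t - cosh^2 t) = x^2 - y^2   [invariant, using cosh^2 t - sinh^2 t = 1]
(C) x^2 + y^2: (x cosh t + y sinh t)^2 + (x sinh t + y cosh t)^2 = (x^2 + y^2)(cosh^2 t + sinh^2 t) + 4xy sinh t cosh t = (x^2 + y^2) cosh 2t + 2xy sinh 2t   [not invariant for t != 0]
(D) xy: (x cosh t + y sinh t)(x sinh t + y cosh t) = xy(cosh^2 t + sinh^2 t) + (x^2 + y^2) sinh t cosh t = xy cosh 2t + (x^2 + y^2)(sinh 2t)/2   [not invariant for t != 0]

Only (B) x^2 - y^2 is unchanged; it is the Minkowski form preserved by Lorentz boosts, just as x^2 + y^2 is preserved by ordinary rotations.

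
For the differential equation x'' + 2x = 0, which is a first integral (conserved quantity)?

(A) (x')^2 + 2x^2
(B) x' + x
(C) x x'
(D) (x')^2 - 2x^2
A

A first integral I satisfies dI/dt = 0 along every solution. Differentiate each option and use the equation of motion:
(A) d/dt[(x')^2 + 2x^2] = 2x'x'' + 4x x' = 2x'(-2x) + 4x x' = 0
(B) d/dt[x' + x] = x'' + x' = -2x + x', not identically 0
(C) d/dt[x x'] = (x')^2 + x x'' = (x')^2 - 2x^2, not identically 0
(D) d/dt[(x')^2 - 2x^2] = 2x'x'' - 4x x' = -8x x', not identically 0

Only (A) has zero time-derivative. So the energy-like quantity (x')^2 + 2x^2 is the first integral.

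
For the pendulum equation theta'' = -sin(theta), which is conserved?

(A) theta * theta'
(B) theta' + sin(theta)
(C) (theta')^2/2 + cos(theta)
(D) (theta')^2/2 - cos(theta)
D

A first integral I satisfies dI/dt = 0 along every solution. Differentiate each option and use the equation of motion:
(A) d/dt[theta * theta'] = (theta')^2 + theta theta'' = (theta')^2 - theta sin(theta), not identically 0
(B) d/dt[theta' + sin(theta)] = theta'' + cos(theta) theta' = -sin(theta) + theta' cos(theta), not identically 0
(C) d/dt[(theta')^2/2 + cos(theta)] = theta' theta'' - sin(theta) theta' = -2 theta' sin(theta), not identically 0
(D) d/dt[(theta')^2/2 - cos(theta)] = theta' theta'' + sin(theta) theta' = theta'(-sin(theta)) + theta' sin(theta) = 0

Only (D) has zero time-derivative. This is the total energy: kinetic (theta')^2/2 plus potential -cos(theta).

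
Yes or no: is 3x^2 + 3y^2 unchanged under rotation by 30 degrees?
Yes

Applying rotation by 30 degrees: x' = x*cos(30 degrees) - y*sin(30 degrees) = sqrt(3)x/2 - y/2, y' = x*sin(30 degrees) + y*cos(30 degrees) = x/2 + sqrt(3)y/2

Substituting into 3x^2 + 3y^2:
3(sqrt(3)x/2 - y/2)^2 + 3(x/2 + sqrt(3)y/2)^2
= 3x^2 + 3y^2

This equals the original expression 3x^2 + 3y^2, so it IS invariant.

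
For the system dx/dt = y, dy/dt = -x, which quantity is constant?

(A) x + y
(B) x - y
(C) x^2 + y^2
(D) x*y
C

A first integral I satisfies dI/dt = 0 along every solution. Differentiate each option and use the equation of motion:
(A) d/dt[x + y] = y + (-x) = y - x, not identically 0
(B) d/dt[x - y] = y - (-x) = x + y, not identically 0
(C) d/dt[x^2 + y^2] = 2x*dx/dt + 2y*dy/dt = 2x*y + 2y*(-x) = 0
(D) d/dt[x*y] = (dx/dt)y + x(dy/dt) = y^2 - x^2, not identically 0

Only (C) has zero time-derivative. So x^2 + y^2 (the squared radius; trajectories are circles) is the conserved quantity.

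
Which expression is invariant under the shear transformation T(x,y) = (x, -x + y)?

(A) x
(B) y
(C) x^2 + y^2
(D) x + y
A

Under the shear T(x,y) = (x, -x + y):
Substitute the transformed coordinates into each option and compare with the original:
(A) x  ->  (x) = x   [equals x: invariant]
(B) y  ->  (-x + y) = -x + y   [differs from y: not invariant]
(C) x^2 + y^2  ->  (x)^2 + (-x + y)^2 = 2x^2 - 2xy + y^2   [differs from x^2 + y^2: not invariant]
(D) x + y  ->  (x) + (-x + y) = y   [differs from x + y: not invariant]

Only option (A), x, is unchanged by the transformation.
A vertical shear moves points parallel to the y-axis, so the x-coordinate (and any function of x alone) is unchanged.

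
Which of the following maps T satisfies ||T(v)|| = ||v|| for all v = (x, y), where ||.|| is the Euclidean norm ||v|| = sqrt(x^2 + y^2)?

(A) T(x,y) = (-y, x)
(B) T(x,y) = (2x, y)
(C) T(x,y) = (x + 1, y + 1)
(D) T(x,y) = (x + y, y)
A

A transformation preserves a norm if ||T(v)|| = ||v|| for every v; a single vector where the norm changes rules an option out.

(A) T(x,y) = (-y, x): preserves the norm -- it is an orthogonal map (a rotation/reflection), and (-y)^2 + (x)^2 simplifies to x^2 + y^2.
(B) T(x,y) = (2x, y): v = (1, 0) has norm sqrt((1)^2 + (0)^2) = 1, but T(v) = (2, 0) has norm 2 -- not preserved.
(C) T(x,y) = (x + 1, y + 1): v = (1, 0) has norm sqrt((1)^2 + (0)^2) = 1, but T(v) = (2, 1) has norm sqrt(5) -- not preserved.
(D) T(x,y) = (x + y, y): v = (0, 1) has norm sqrt((0)^2 + (1)^2) = 1, but T(v) = (1, 1) has norm sqrt(2) -- not preserved.

Therefore the answer is (A).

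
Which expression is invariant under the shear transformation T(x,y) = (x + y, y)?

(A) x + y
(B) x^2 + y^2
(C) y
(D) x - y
C

Under the shear T(x,y) = (x + y, y):
Substitute the transformed coordinates into each option and compare with the original:
(A) x + y  ->  (x + y) + (y) = x + 2y   [differs from x + y: not invariant]
(B) x^2 + y^2  ->  (x + y)^2 + (y)^2 = x^2 + 2xy + 2y^2   [differs from x^2 + y^2: not invariant]
(C) y  ->  (y) = y   [equals y: invariant]
(D) x - y  ->  (x + y) - (y) = x   [differs from x - y: not invariant]

Only option (C), y, is unchanged by the transformation.
A horizontal shear moves points parallel to the x-axis, so the y-coordinate (and any function of y alone) is unchanged.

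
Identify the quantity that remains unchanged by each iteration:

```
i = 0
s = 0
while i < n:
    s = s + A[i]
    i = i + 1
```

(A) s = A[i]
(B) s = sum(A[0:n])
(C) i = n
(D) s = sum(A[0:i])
D

A loop invariant must hold before the first iteration and be re-established by every execution of the body.

(D) s = sum(A[0:i]): Initially i = 0 and s = 0 = sum of the empty slice A[0:0]. If s = sum(A[0:i]) holds at the top of an iteration, the body sets s to sum(A[0:i]) + A[i] = sum(A[0:i+1]) and then i to i+1, so s = sum(A[0:i]) holds again. At exit i = n, giving s = sum(A[0:n]).

The other options fail:
(A) s = A[i]: after the first iteration s = A[0] but i = 1, so s = A[i] compares s with the wrong element (and fails in general).
(B) s = sum(A[0:n]): false before the loop (s = 0, not the full sum) -- it only becomes true at exit.
(C) i = n: false initially (i = 0); it is the exit condition, not an invariant.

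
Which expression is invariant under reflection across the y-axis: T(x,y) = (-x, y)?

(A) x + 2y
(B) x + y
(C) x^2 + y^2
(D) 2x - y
C

The map is reflection across the y-axis: T(x,y) = (-x, y).
Substitute the transformed coordinates into each option and compare with the original:
(A) x + 2y  ->  (-x) + 2(y) = -x + 2y   [differs from x + 2y: not invariant]
(B) x + y  ->  (-x) + (y) = -x + y   [differs from x + y: not invariant]
(C) x^2 + y^2  ->  (-x)^2 + (y)^2 = x^2 + y^2   [equals x^2 + y^2: invariant]
(D) 2x - y  ->  2(-x) - (y) = -2x - y   [differs from 2x - y: not invariant]

Only option (C), x^2 + y^2, is unchanged by the transformation.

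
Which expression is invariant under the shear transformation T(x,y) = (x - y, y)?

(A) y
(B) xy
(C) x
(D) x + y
A

Under the shear T(x,y) = (x - y, y):
Substitute the transformed coordinates into each option and compare with the original:
(A) y  ->  (y) = y   [equals y: invariant]
(B) xy  ->  (x - y)(y) = xy - y^2   [differs from xy: not invariant]
(C) x  ->  (x - y) = x - y   [differs from x: not invariant]
(D) x + y  ->  (x - y) + (y) = x   [differs from x + y: not invariant]

Only option (A), y, is unchanged by the transformation.
A horizontal shear moves points parallel to the x-axis, so the y-coordinate (and any function of y alone) is unchanged.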